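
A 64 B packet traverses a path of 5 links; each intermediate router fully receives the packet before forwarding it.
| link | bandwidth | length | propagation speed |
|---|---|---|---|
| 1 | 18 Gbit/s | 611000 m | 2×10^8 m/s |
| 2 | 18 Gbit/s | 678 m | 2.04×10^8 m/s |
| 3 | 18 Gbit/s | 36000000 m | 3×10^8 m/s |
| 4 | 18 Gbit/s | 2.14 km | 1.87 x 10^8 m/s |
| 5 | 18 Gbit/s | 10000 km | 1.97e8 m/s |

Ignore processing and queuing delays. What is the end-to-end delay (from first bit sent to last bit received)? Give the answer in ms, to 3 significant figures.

L = 64 × 8 = 512 bits.
Transmission delay per hop = L/R = 512/18000000000 = 2.84444e-05 ms; 5 hops → 0.000142222 ms.
Propagation delays (d/s per hop): 3.055, 0.00332353, 120, 0.0114439, 50.7614 ms; sum = 173.831 ms.
End-to-end = 174 ms.

174 ms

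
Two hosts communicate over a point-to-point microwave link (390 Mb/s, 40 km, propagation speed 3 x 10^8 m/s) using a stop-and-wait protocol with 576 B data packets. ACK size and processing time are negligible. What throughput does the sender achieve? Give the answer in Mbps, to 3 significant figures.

t_tx = L/R = 4608/390000000 = 1.18154e-05 s.
t_prop = 40000/300000000 = 0.000133333 s; RTT = 0.000266667 s.
Cycle = t_tx + RTT = 0.000278482 s.
Throughput = L / cycle = 4608 / 0.000278482 = 16.5 Mbps.

16.5 Mbps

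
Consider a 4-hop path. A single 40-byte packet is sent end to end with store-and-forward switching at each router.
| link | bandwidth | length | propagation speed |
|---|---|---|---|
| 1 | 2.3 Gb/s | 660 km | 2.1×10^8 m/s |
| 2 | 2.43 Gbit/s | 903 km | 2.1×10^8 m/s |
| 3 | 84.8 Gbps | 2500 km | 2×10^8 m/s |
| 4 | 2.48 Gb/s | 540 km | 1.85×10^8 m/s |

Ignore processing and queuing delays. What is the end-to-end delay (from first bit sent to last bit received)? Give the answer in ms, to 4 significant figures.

22.86 ms

L = 40 × 8 = 320 bits.
Transmission delays (L/R per hop): 0.00013913, 0.000131687, 3.77358e-06, 0.000129032 ms; sum = 0.000403624 ms.
Propagation delays (d/s per hop): 3.14286, 4.3, 12.5, 2.91892 ms; sum = 22.8618 ms.
End-to-end = 22.86 ms.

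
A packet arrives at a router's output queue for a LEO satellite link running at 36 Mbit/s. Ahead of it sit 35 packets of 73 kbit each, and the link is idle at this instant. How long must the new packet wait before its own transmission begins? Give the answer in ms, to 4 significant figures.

70.97 ms

Each queued packet: L/R = 73000/36000000 = 2.02778 ms.
35 queued → 70.9722 ms.
Queuing delay = 70.97 ms.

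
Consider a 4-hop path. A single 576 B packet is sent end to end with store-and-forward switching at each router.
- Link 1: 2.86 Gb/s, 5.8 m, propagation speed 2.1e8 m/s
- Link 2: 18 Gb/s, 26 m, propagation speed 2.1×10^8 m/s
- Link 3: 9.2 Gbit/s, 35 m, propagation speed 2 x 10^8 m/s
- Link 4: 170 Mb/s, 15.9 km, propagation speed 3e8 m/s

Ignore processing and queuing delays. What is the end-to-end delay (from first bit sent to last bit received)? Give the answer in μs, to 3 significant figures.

82.8 μs

L = 576 × 8 = 4608 bits.
Transmission delays (L/R per hop): 1.61119, 0.256, 0.50087, 27.1059 μs; sum = 29.4739 μs.
Propagation delays (d/s per hop): 0.027619, 0.12381, 0.175, 53 μs; sum = 53.3264 μs.
End-to-end = 82.8 μs.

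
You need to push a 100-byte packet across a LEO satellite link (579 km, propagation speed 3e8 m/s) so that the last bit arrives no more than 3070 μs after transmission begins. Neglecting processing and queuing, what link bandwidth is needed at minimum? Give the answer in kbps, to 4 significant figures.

L = 800 bits.
Propagation delay = 579000 / 300000000 = 1930 μs.
Transmission budget = 3070 − 1930 = 1140 μs.
R ≥ L / t_tx = 800 bits / 0.00114 s = 701.8 kbps.

701.8 kbps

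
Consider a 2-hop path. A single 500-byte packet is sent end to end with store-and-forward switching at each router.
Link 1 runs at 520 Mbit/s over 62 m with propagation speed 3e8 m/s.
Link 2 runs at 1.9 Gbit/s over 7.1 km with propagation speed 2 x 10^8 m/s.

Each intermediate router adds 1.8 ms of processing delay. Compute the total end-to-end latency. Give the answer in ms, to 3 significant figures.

L = 500 × 8 = 4000 bits.
Transmission delays (L/R per hop): 0.00769231, 0.00210526 ms; sum = 0.00979757 ms.
Propagation delays (d/s per hop): 0.000206667, 0.0355 ms; sum = 0.0357067 ms.
Processing at 1 router(s): 1 × 1.8 ms = 1.8 ms.
End-to-end = 1.85 ms.

1.85 ms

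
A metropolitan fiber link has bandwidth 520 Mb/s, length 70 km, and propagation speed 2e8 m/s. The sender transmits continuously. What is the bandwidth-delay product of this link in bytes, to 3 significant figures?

Propagation delay = 70000 / 200000000 = 0.00035 s.
BDP = R × t_prop = 520000000 × 0.00035 = 182000 bits.
In bytes: 182000/8 = 22800 bytes.

22800 bytes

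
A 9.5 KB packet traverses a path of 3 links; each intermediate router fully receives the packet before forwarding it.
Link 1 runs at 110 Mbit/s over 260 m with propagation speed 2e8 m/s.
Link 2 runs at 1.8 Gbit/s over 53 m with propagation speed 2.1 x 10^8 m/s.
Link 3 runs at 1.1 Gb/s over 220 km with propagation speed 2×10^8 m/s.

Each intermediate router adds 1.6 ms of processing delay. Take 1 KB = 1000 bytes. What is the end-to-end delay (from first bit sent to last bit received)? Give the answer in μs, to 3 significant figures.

L = 76000 bits.
Transmission delays (L/R per hop): 690.909, 42.2222, 69.0909 μs; sum = 802.222 μs.
Propagation delays (d/s per hop): 1.3, 0.252381, 1100 μs; sum = 1101.55 μs.
Processing at 2 router(s): 2 × 1.6 ms = 3200 μs.
End-to-end = 5100 μs.

5100 μs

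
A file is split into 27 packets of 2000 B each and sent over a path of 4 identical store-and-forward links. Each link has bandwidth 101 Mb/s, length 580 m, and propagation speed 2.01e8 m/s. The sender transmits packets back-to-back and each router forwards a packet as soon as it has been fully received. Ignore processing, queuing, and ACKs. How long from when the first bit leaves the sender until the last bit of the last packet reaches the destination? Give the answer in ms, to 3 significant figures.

4.76 ms

Per-hop transmission t_tx = L/R = 16000/101000000 = 0.158416 ms.
Per-hop propagation t_prop = 580/2.01e+08 = 0.00288557 ms.
Pipeline fill: first packet needs 4·t_tx to clear all hops; remaining 26 packets each add one t_tx.
Total = (4+27-1)·t_tx + 4·t_prop = 30·0.158416 + 4·0.00288557 = 4.76 ms.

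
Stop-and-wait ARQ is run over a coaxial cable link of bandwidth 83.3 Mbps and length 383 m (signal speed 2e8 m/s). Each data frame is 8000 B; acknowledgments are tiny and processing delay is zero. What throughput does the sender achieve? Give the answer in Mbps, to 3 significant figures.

82.9 Mbps

t_tx = L/R = 64000/83300000 = 0.000768307 s.
t_prop = 383/200000000 = 1.915e-06 s; RTT = 3.83e-06 s.
Cycle = t_tx + RTT = 0.000772137 s.
Throughput = L / cycle = 64000 / 0.000772137 = 82.9 Mbps.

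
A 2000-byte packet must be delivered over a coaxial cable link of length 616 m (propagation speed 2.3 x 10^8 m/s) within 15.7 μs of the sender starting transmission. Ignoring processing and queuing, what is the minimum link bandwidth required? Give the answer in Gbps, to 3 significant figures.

L = 16000 bits.
Propagation delay = 616 / 2.3e+08 = 2.67826 μs.
Transmission budget = 15.7 − 2.67826 = 13.0217 μs.
R ≥ L / t_tx = 16000 bits / 1.30217e-05 s = 1.23 Gbps.

1.23 Gbps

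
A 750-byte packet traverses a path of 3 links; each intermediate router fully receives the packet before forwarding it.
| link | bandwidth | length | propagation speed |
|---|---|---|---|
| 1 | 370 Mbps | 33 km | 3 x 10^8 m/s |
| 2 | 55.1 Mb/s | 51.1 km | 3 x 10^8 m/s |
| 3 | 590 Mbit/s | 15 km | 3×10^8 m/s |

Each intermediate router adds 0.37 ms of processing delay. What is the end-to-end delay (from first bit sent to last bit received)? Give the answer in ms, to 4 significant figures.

L = 750 × 8 = 6000 bits.
Transmission delays (L/R per hop): 0.0162162, 0.108893, 0.0101695 ms; sum = 0.135279 ms.
Propagation delays (d/s per hop): 0.11, 0.170333, 0.05 ms; sum = 0.330333 ms.
Processing at 2 router(s): 2 × 0.37 ms = 0.74 ms.
End-to-end = 1.206 ms.

1.206 ms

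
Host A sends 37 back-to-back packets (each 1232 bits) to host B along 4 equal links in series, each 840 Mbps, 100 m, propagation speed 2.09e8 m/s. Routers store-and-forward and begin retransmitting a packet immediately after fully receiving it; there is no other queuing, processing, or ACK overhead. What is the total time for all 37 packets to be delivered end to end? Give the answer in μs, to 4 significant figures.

60.58 μs

Per-hop transmission t_tx = L/R = 1232/840000000 = 1.46667 μs.
Per-hop propagation t_prop = 100/209000000 = 0.478469 μs.
Pipeline fill: first packet needs 4·t_tx to clear all hops; remaining 36 packets each add one t_tx.
Total = (4+37-1)·t_tx + 4·t_prop = 40·1.46667 + 4·0.478469 = 60.58 μs.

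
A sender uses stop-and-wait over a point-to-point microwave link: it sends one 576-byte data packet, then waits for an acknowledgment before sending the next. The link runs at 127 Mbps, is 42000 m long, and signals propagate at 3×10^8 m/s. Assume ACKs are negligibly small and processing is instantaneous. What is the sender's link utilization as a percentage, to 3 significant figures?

t_tx = L/R = 4608/127000000 = 3.62835e-05 s.
t_prop = 42000/300000000 = 0.00014 s; RTT = 0.00028 s.
Cycle = t_tx + RTT = 0.000316283 s.
Utilization = t_tx / cycle = 3.62835e-05/0.000316283 = 11.5 %.

11.5 %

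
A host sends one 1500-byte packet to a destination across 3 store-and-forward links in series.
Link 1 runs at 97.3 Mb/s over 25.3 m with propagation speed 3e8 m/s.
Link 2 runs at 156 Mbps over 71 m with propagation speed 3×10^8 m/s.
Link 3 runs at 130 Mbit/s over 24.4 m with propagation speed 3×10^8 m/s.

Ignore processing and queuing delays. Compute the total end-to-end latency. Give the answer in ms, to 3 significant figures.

0.293 ms

L = 1500 × 8 = 12000 bits.
Transmission delays (L/R per hop): 0.12333, 0.0769231, 0.0923077 ms; sum = 0.292561 ms.
Propagation delays (d/s per hop): 8.43333e-05, 0.000236667, 8.13333e-05 ms; sum = 0.000402333 ms.
End-to-end = 0.293 ms.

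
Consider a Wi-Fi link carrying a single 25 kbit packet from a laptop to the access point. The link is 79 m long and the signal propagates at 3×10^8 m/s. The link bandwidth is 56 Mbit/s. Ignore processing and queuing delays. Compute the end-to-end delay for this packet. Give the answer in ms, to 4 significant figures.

L = 25000 bits.
Transmission delay = L/R = 25000 / 56000000 = 0.446429 ms.
Propagation delay = d/s = 79 m / 300000000 m/s = 0.000263333 ms.
Total = 0.4467 ms.

0.4467 ms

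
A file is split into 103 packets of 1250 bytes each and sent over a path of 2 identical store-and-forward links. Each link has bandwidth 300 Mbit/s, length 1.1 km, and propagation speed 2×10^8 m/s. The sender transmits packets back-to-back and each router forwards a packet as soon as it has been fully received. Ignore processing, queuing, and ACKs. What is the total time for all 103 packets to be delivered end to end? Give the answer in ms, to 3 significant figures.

3.48 ms

Per-hop transmission t_tx = L/R = 10000/300000000 = 0.0333333 ms.
Per-hop propagation t_prop = 1100/200000000 = 0.0055 ms.
Pipeline fill: first packet needs 2·t_tx to clear all hops; remaining 102 packets each add one t_tx.
Total = (2+103-1)·t_tx + 2·t_prop = 104·0.0333333 + 2·0.0055 = 3.48 ms.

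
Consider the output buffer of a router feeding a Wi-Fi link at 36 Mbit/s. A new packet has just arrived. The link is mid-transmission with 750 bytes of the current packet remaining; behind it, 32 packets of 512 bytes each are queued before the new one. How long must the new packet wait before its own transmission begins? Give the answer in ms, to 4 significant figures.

Each queued packet: L/R = 4096/36000000 = 0.113778 ms.
32 queued → 3.64089 ms.
Plus remaining 6000 bits of current packet: 0.166667 ms.
Queuing delay = 3.808 ms.

3.808 ms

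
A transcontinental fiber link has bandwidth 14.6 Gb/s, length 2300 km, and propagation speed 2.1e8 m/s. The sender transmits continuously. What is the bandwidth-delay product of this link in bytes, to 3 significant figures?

Propagation delay = 2300000 / 210000000 = 0.0109524 s.
BDP = R × t_prop = 14600000000 × 0.0109524 = 159905000 bits.
In bytes: 159905000/8 = 20000000 bytes.

20000000 bytes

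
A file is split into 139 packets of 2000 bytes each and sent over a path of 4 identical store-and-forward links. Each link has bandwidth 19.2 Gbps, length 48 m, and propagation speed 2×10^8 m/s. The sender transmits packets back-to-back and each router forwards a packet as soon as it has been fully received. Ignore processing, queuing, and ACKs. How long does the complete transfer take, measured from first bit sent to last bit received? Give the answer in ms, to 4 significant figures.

0.1193 ms

Per-hop transmission t_tx = L/R = 16000/19200000000 = 0.000833333 ms.
Per-hop propagation t_prop = 48/200000000 = 0.00024 ms.
Pipeline fill: first packet needs 4·t_tx to clear all hops; remaining 138 packets each add one t_tx.
Total = (4+139-1)·t_tx + 4·t_prop = 142·0.000833333 + 4·0.00024 = 0.1193 ms.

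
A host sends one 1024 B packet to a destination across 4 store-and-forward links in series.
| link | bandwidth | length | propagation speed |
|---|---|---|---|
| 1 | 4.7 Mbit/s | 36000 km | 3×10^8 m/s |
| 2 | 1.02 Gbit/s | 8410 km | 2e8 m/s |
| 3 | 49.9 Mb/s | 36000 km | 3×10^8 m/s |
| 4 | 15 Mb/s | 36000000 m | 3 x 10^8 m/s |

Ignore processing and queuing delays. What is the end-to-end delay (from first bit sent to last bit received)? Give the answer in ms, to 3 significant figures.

405 ms

L = 1024 × 8 = 8192 bits.
Transmission delays (L/R per hop): 1.74298, 0.00803137, 0.164168, 0.546133 ms; sum = 2.46131 ms.
Propagation delays (d/s per hop): 120, 42.05, 120, 120 ms; sum = 402.05 ms.
End-to-end = 405 ms.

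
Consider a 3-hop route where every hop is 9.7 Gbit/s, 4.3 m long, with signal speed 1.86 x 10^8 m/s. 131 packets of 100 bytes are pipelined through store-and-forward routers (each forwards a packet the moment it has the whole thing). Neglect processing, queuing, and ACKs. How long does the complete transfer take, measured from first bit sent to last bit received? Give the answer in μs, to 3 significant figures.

Per-hop transmission t_tx = L/R = 800/9700000000 = 0.0824742 μs.
Per-hop propagation t_prop = 4.3/186000000 = 0.0231183 μs.
Pipeline fill: first packet needs 3·t_tx to clear all hops; remaining 130 packets each add one t_tx.
Total = (3+131-1)·t_tx + 3·t_prop = 133·0.0824742 + 3·0.0231183 = 11.0 μs.

11.0 μs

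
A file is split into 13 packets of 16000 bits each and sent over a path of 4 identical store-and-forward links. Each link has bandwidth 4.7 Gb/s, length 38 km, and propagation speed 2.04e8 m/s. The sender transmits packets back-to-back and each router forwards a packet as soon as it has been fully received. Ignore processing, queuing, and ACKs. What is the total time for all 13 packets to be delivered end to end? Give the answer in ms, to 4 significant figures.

0.7996 ms

Per-hop transmission t_tx = L/R = 16000/4700000000 = 0.00340426 ms.
Per-hop propagation t_prop = 38000/204000000 = 0.186275 ms.
Pipeline fill: first packet needs 4·t_tx to clear all hops; remaining 12 packets each add one t_tx.
Total = (4+13-1)·t_tx + 4·t_prop = 16·0.00340426 + 4·0.186275 = 0.7996 ms.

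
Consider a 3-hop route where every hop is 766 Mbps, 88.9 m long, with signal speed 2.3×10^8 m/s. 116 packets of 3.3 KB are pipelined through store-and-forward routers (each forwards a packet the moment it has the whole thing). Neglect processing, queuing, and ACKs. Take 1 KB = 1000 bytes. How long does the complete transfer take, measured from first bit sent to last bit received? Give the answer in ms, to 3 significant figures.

4.07 ms

Per-hop transmission t_tx = L/R = 26400/766000000 = 0.0344648 ms.
Per-hop propagation t_prop = 88.9/2.3e+08 = 0.000386522 ms.
Pipeline fill: first packet needs 3·t_tx to clear all hops; remaining 115 packets each add one t_tx.
Total = (3+116-1)·t_tx + 3·t_prop = 118·0.0344648 + 3·0.000386522 = 4.07 ms.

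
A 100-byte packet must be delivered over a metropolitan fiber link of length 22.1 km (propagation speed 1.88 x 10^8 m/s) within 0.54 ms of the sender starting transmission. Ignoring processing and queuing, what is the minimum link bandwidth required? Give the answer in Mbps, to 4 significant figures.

L = 800 bits.
Propagation delay = 22100 / 188000000 = 0.117553 ms.
Transmission budget = 0.54 − 0.117553 = 0.422447 ms.
R ≥ L / t_tx = 800 bits / 0.000422447 s = 1.894 Mbps.

1.894 Mbps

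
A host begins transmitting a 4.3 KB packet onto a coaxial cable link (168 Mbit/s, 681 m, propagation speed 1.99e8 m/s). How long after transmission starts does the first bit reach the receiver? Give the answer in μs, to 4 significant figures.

3.422 μs

First bit experiences only propagation delay: d/s = 681/199000000 = 3.422 μs.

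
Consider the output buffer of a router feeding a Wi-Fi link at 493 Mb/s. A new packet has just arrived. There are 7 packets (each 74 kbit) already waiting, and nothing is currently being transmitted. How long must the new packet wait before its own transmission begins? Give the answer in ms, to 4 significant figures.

1.051 ms

Each queued packet: L/R = 74000/493000000 = 0.150101 ms.
7 queued → 1.05071 ms.
Queuing delay = 1.051 ms.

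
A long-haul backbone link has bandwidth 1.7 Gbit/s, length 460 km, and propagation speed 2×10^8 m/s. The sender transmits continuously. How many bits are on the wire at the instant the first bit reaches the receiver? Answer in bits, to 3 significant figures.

Propagation delay = 460000 / 200000000 = 0.0023 s.
BDP = R × t_prop = 1700000000 × 0.0023 = 3910000 bits.

3910000 bits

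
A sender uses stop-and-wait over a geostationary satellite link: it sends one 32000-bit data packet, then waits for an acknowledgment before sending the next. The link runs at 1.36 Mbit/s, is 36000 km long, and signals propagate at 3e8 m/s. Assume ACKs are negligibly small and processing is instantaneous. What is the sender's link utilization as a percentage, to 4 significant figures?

8.929 %

t_tx = L/R = 32000/1360000 = 0.0235294 s.
t_prop = 36000000/300000000 = 0.12 s; RTT = 0.24 s.
Cycle = t_tx + RTT = 0.263529 s.
Utilization = t_tx / cycle = 0.0235294/0.263529 = 8.929 %.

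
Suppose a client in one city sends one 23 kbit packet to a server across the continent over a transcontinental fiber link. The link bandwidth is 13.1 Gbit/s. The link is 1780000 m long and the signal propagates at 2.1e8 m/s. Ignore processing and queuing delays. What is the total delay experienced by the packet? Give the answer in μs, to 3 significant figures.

L = 23000 bits.
Transmission delay = L/R = 23000 / 13100000000 = 1.75573 μs.
Propagation delay = d/s = 1780000 m / 210000000 m/s = 8476.19 μs.
Total = 8480 μs.

8480 μs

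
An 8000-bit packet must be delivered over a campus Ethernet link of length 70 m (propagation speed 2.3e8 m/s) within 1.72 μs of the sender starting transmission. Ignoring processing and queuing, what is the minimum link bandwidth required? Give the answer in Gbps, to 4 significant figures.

Propagation delay = 70 / 2.3e+08 = 0.304348 μs.
Transmission budget = 1.72 − 0.304348 = 1.41565 μs.
R ≥ L / t_tx = 8000 bits / 1.41565e-06 s = 5.651 Gbps.

5.651 Gbps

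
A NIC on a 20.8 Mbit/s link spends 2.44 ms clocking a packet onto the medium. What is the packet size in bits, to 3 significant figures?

L = R × t_tx = 20800000 b/s × 0.00244 s = 50752 bits.

50800 bits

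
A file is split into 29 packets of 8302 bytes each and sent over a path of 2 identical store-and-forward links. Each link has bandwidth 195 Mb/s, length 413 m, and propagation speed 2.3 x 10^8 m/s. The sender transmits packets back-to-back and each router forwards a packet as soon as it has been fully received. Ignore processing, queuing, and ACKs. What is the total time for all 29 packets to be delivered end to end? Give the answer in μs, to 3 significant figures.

Per-hop transmission t_tx = L/R = 66416/195000000 = 340.595 μs.
Per-hop propagation t_prop = 413/2.3e+08 = 1.79565 μs.
Pipeline fill: first packet needs 2·t_tx to clear all hops; remaining 28 packets each add one t_tx.
Total = (2+29-1)·t_tx + 2·t_prop = 30·340.595 + 2·1.79565 = 10200 μs.

10200 μs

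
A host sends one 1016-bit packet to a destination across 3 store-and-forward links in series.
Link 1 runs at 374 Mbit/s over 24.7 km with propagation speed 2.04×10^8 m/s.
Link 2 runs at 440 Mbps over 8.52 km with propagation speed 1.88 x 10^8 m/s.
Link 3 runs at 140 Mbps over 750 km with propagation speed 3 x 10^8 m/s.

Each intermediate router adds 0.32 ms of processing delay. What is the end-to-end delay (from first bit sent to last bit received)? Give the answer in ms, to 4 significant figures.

Transmission delays (L/R per hop): 0.00271658, 0.00230909, 0.00725714 ms; sum = 0.0122828 ms.
Propagation delays (d/s per hop): 0.121078, 0.0453191, 2.5 ms; sum = 2.6664 ms.
Processing at 2 router(s): 2 × 0.32 ms = 0.64 ms.
End-to-end = 3.319 ms.

3.319 ms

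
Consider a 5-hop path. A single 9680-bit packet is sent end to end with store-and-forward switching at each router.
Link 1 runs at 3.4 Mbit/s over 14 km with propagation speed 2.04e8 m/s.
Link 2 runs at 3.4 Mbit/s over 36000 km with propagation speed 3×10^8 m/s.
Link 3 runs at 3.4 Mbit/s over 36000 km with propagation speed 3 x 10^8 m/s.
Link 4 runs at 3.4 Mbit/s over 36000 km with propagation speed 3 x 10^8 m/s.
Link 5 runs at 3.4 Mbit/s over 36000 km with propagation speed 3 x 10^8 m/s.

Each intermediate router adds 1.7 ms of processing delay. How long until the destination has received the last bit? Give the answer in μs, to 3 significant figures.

501000 μs

Transmission delay per hop = L/R = 9680/3400000 = 2847.06 μs; 5 hops → 14235.3 μs.
Propagation delays (d/s per hop): 68.6275, 120000, 120000, 120000, 120000 μs; sum = 480069 μs.
Processing at 4 router(s): 4 × 1.7 ms = 6800 μs.
End-to-end = 501000 μs.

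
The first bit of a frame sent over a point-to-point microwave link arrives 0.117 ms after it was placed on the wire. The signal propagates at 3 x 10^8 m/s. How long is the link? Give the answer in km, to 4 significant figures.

35.10 km

d = s × t_prop = 300000000 × 0.000117 = 35.10 km.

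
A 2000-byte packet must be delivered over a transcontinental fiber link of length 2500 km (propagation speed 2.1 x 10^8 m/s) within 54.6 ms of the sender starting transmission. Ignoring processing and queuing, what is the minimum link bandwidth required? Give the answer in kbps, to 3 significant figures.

L = 16000 bits.
Propagation delay = 2500000 / 210000000 = 11.9048 ms.
Transmission budget = 54.6 − 11.9048 = 42.6952 ms.
R ≥ L / t_tx = 16000 bits / 0.0426952 s = 375 kbps.

375 kbps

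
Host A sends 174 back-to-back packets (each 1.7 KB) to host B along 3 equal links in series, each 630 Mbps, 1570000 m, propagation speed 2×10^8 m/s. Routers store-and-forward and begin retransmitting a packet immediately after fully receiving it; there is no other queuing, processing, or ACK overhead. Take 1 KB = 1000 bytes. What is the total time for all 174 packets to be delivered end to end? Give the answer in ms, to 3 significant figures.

27.3 ms

Per-hop transmission t_tx = L/R = 13600/630000000 = 0.0215873 ms.
Per-hop propagation t_prop = 1570000/200000000 = 7.85 ms.
Pipeline fill: first packet needs 3·t_tx to clear all hops; remaining 173 packets each add one t_tx.
Total = (3+174-1)·t_tx + 3·t_prop = 176·0.0215873 + 3·7.85 = 27.3 ms.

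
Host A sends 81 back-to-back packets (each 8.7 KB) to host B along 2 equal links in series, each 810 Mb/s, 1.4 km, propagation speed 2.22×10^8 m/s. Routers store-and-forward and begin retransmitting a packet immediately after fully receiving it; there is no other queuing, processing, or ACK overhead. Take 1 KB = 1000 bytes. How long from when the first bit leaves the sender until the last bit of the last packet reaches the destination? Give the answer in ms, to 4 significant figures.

7.059 ms

Per-hop transmission t_tx = L/R = 69600/810000000 = 0.0859259 ms.
Per-hop propagation t_prop = 1400/2.22e+08 = 0.00630631 ms.
Pipeline fill: first packet needs 2·t_tx to clear all hops; remaining 80 packets each add one t_tx.
Total = (2+81-1)·t_tx + 2·t_prop = 82·0.0859259 + 2·0.00630631 = 7.059 ms.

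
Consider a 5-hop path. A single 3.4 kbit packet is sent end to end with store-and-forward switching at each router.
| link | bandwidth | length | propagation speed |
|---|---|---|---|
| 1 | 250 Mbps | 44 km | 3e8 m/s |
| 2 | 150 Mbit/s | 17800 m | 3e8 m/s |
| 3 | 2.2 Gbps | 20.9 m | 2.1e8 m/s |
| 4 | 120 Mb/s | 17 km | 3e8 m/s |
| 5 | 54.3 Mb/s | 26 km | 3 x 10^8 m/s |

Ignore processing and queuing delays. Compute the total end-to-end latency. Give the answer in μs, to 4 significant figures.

478.2 μs

L = 3400 bits.
Transmission delays (L/R per hop): 13.6, 22.6667, 1.54545, 28.3333, 62.6151 μs; sum = 128.761 μs.
Propagation delays (d/s per hop): 146.667, 59.3333, 0.0995238, 56.6667, 86.6667 μs; sum = 349.433 μs.
End-to-end = 478.2 μs.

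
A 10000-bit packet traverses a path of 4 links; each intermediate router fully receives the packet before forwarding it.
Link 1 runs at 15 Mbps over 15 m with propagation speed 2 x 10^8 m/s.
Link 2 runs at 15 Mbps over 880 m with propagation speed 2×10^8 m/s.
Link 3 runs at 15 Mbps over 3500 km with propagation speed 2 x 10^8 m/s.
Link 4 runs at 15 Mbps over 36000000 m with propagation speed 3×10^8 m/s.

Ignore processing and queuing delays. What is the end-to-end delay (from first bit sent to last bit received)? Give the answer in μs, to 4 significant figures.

140200 μs

Transmission delay per hop = L/R = 10000/15000000 = 666.667 μs; 4 hops → 2666.67 μs.
Propagation delays (d/s per hop): 0.075, 4.4, 17500, 120000 μs; sum = 137504 μs.
End-to-end = 140200 μs.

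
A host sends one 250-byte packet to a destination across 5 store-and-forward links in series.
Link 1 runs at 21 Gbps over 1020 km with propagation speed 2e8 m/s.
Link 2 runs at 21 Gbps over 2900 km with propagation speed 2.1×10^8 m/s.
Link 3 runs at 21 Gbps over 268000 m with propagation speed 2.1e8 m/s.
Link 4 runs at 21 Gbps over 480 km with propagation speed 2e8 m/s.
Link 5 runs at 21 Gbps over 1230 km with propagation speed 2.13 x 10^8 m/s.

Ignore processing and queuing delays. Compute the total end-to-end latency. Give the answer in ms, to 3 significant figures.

L = 250 × 8 = 2000 bits.
Transmission delay per hop = L/R = 2000/21000000000 = 9.52381e-05 ms; 5 hops → 0.00047619 ms.
Propagation delays (d/s per hop): 5.1, 13.8095, 1.27619, 2.4, 5.77465 ms; sum = 28.3604 ms.
End-to-end = 28.4 ms.

28.4 ms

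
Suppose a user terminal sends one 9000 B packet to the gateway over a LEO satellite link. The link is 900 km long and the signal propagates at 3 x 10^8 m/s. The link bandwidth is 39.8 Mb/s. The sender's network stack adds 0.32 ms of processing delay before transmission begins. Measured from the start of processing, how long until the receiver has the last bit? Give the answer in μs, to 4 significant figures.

L = 9000 × 8 = 72000 bits.
Transmission delay = L/R = 72000 / 39800000 = 1809.05 μs.
Propagation delay = d/s = 900000 m / 300000000 m/s = 3000 μs.
Plus processing delay 0.32 ms = 320 μs.
Total = 5129 μs.

5129 μs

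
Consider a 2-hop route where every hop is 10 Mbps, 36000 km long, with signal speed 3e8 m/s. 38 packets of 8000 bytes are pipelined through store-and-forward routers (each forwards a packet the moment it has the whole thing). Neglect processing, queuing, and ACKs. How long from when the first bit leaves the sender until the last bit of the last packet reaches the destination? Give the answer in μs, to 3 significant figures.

Per-hop transmission t_tx = L/R = 64000/10000000 = 6400 μs.
Per-hop propagation t_prop = 36000000/300000000 = 120000 μs.
Pipeline fill: first packet needs 2·t_tx to clear all hops; remaining 37 packets each add one t_tx.
Total = (2+38-1)·t_tx + 2·t_prop = 39·6400 + 2·120000 = 490000 μs.

490000 μs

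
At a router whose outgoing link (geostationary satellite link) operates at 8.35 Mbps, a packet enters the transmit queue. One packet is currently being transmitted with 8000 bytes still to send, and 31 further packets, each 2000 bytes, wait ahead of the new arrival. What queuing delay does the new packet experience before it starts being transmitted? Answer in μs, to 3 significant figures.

Each queued packet: L/R = 16000/8350000 = 1916.17 μs.
31 queued → 59401.2 μs.
Plus remaining 64000 bits of current packet: 7664.67 μs.
Queuing delay = 67100 μs.

67100 μs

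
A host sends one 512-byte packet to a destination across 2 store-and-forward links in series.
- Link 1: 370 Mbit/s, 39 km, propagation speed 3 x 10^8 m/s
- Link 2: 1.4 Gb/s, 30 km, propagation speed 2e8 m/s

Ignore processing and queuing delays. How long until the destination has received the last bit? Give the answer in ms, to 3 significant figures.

0.294 ms

L = 512 × 8 = 4096 bits.
Transmission delays (L/R per hop): 0.0110703, 0.00292571 ms; sum = 0.013996 ms.
Propagation delays (d/s per hop): 0.13, 0.15 ms; sum = 0.28 ms.
End-to-end = 0.294 ms.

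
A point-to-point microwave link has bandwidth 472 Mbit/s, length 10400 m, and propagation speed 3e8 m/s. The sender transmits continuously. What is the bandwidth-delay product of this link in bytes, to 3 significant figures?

Propagation delay = 10400 / 300000000 = 3.46667e-05 s.
BDP = R × t_prop = 472000000 × 3.46667e-05 = 16362.7 bits.
In bytes: 16362.7/8 = 2050 bytes.

2050 bytes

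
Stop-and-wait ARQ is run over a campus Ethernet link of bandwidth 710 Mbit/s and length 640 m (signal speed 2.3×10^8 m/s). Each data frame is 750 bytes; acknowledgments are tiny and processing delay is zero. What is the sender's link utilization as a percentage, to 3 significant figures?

t_tx = L/R = 6000/710000000 = 8.4507e-06 s.
t_prop = 640/2.3e+08 = 2.78261e-06 s; RTT = 5.56522e-06 s.
Cycle = t_tx + RTT = 1.40159e-05 s.
Utilization = t_tx / cycle = 8.4507e-06/1.40159e-05 = 60.3 %.

60.3 %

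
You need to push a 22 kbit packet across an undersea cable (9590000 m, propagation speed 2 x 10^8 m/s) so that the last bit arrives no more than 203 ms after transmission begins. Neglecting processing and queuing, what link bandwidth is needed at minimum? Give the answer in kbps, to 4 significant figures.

141.9 kbps

Propagation delay = 9590000 / 200000000 = 47.95 ms.
Transmission budget = 203 − 47.95 = 155.05 ms.
R ≥ L / t_tx = 22000 bits / 0.15505 s = 141.9 kbps.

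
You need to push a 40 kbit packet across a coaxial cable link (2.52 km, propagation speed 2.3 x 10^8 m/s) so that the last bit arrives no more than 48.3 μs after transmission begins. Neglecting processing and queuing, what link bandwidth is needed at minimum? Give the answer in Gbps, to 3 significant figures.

Propagation delay = 2520 / 2.3e+08 = 10.9565 μs.
Transmission budget = 48.3 − 10.9565 = 37.3435 μs.
R ≥ L / t_tx = 40000 bits / 3.73435e-05 s = 1.07 Gbps.

1.07 Gbps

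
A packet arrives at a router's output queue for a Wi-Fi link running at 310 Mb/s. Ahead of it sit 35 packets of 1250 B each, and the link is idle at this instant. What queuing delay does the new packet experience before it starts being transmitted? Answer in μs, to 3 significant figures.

1130 μs

Each queued packet: L/R = 10000/310000000 = 32.2581 μs.
35 queued → 1129.03 μs.
Queuing delay = 1130 μs.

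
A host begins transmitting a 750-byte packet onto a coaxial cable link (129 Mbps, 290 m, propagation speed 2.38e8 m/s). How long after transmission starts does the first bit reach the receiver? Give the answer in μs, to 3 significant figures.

First bit experiences only propagation delay: d/s = 290/238000000 = 1.22 μs.

1.22 μs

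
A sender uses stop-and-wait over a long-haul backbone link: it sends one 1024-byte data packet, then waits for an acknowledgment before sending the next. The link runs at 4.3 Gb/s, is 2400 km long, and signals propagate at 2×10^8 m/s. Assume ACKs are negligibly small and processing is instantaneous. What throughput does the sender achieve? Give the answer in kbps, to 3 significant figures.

t_tx = L/R = 8192/4300000000 = 1.90512e-06 s.
t_prop = 2400000/200000000 = 0.012 s; RTT = 0.024 s.
Cycle = t_tx + RTT = 0.0240019 s.
Throughput = L / cycle = 8192 / 0.0240019 = 341 kbps.

341 kbps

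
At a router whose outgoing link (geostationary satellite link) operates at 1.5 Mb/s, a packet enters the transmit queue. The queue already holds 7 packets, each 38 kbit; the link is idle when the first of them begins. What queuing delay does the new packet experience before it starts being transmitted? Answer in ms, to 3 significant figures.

Each queued packet: L/R = 38000/1500000 = 25.3333 ms.
7 queued → 177.333 ms.
Queuing delay = 177 ms.

177 ms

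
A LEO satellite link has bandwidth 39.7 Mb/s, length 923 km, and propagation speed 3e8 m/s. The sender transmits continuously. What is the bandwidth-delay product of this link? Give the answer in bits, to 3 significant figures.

Propagation delay = 923000 / 300000000 = 0.00307667 s.
BDP = R × t_prop = 39700000 × 0.00307667 = 122144 bits.

122000 bits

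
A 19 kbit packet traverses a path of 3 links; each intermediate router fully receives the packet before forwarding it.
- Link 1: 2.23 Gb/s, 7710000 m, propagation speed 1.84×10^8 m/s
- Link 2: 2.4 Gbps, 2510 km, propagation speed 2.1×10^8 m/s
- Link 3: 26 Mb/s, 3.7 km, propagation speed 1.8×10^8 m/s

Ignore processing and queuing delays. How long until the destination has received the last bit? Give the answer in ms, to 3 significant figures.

54.6 ms

L = 19000 bits.
Transmission delays (L/R per hop): 0.00852018, 0.00791667, 0.730769 ms; sum = 0.747206 ms.
Propagation delays (d/s per hop): 41.9022, 11.9524, 0.0205556 ms; sum = 53.8751 ms.
End-to-end = 54.6 ms.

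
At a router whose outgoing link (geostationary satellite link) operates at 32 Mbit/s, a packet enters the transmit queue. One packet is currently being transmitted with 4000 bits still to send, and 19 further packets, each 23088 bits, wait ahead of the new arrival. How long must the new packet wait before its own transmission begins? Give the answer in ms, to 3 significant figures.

Each queued packet: L/R = 23088/32000000 = 0.7215 ms.
19 queued → 13.7085 ms.
Plus remaining 4000 bits of current packet: 0.125 ms.
Queuing delay = 13.8 ms.

13.8 ms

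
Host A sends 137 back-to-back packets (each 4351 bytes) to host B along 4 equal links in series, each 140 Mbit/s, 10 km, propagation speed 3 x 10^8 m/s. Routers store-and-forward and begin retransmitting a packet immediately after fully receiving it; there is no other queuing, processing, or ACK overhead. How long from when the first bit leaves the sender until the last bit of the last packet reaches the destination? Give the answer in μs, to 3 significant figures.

34900 μs

Per-hop transmission t_tx = L/R = 34808/140000000 = 248.629 μs.
Per-hop propagation t_prop = 10000/300000000 = 33.3333 μs.
Pipeline fill: first packet needs 4·t_tx to clear all hops; remaining 136 packets each add one t_tx.
Total = (4+137-1)·t_tx + 4·t_prop = 140·248.629 + 4·33.3333 = 34900 μs.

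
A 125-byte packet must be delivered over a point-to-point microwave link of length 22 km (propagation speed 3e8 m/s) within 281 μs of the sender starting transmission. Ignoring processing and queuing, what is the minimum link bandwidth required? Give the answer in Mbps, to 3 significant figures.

L = 1000 bits.
Propagation delay = 22000 / 300000000 = 73.3333 μs.
Transmission budget = 281 − 73.3333 = 207.667 μs.
R ≥ L / t_tx = 1000 bits / 0.000207667 s = 4.82 Mbps.

4.82 Mbps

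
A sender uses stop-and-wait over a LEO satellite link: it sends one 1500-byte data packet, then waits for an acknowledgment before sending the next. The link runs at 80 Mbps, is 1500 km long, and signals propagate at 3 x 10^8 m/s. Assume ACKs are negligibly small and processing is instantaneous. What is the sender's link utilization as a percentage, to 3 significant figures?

t_tx = L/R = 12000/80000000 = 0.00015 s.
t_prop = 1500000/300000000 = 0.005 s; RTT = 0.01 s.
Cycle = t_tx + RTT = 0.01015 s.
Utilization = t_tx / cycle = 0.00015/0.01015 = 1.48 %.

1.48 %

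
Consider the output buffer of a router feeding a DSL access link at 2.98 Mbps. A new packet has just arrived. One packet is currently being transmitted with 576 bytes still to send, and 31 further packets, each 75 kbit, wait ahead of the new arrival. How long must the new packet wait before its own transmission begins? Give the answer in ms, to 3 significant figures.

Each queued packet: L/R = 75000/2980000 = 25.1678 ms.
31 queued → 780.201 ms.
Plus remaining 4608 bits of current packet: 1.54631 ms.
Queuing delay = 782 ms.

782 ms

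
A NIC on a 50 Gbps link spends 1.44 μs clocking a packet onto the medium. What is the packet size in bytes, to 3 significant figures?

9000 bytes

L = R × t_tx = 50000000000 b/s × 1.44e-06 s = 72000 bits.
In bytes: 72000 / 8 = 9000 bytes.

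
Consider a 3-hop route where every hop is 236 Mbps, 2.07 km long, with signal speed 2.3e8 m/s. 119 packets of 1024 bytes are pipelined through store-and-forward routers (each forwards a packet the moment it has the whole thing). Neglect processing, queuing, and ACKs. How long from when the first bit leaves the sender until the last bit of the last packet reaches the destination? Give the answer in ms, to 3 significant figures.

Per-hop transmission t_tx = L/R = 8192/236000000 = 0.0347119 ms.
Per-hop propagation t_prop = 2070/2.3e+08 = 0.009 ms.
Pipeline fill: first packet needs 3·t_tx to clear all hops; remaining 118 packets each add one t_tx.
Total = (3+119-1)·t_tx + 3·t_prop = 121·0.0347119 + 3·0.009 = 4.23 ms.

4.23 ms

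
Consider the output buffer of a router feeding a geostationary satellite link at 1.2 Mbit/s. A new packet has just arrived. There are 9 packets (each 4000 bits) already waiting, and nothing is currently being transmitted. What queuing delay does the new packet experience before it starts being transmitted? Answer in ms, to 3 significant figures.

30.0 ms

Each queued packet: L/R = 4000/1200000 = 3.33333 ms.
9 queued → 30 ms.
Queuing delay = 30.0 ms.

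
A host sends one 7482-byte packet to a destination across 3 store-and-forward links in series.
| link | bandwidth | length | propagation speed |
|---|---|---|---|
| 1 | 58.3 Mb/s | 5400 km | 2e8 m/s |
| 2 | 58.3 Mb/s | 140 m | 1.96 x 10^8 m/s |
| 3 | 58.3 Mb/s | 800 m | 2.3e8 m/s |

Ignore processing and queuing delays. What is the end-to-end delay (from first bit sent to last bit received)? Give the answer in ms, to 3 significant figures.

30.1 ms

L = 7482 × 8 = 59856 bits.
Transmission delay per hop = L/R = 59856/58300000 = 1.02669 ms; 3 hops → 3.08007 ms.
Propagation delays (d/s per hop): 27, 0.000714286, 0.00347826 ms; sum = 27.0042 ms.
End-to-end = 30.1 ms.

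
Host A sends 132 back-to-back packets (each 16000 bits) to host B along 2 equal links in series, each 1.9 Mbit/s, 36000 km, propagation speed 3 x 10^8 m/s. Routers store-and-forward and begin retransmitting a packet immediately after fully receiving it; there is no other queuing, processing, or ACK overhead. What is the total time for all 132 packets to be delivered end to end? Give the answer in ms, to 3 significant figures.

Per-hop transmission t_tx = L/R = 16000/1900000 = 8.42105 ms.
Per-hop propagation t_prop = 36000000/300000000 = 120 ms.
Pipeline fill: first packet needs 2·t_tx to clear all hops; remaining 131 packets each add one t_tx.
Total = (2+132-1)·t_tx + 2·t_prop = 133·8.42105 + 2·120 = 1360 ms.

1360 ms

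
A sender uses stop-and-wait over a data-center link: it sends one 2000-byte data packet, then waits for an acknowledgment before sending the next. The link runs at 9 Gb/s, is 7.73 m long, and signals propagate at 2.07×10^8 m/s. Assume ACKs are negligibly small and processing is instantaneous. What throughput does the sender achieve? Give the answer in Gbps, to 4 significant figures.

t_tx = L/R = 16000/9000000000 = 1.77778e-06 s.
t_prop = 7.73/2.07e+08 = 3.7343e-08 s; RTT = 7.4686e-08 s.
Cycle = t_tx + RTT = 1.85246e-06 s.
Throughput = L / cycle = 16000 / 1.85246e-06 = 8.637 Gbps.

8.637 Gbps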